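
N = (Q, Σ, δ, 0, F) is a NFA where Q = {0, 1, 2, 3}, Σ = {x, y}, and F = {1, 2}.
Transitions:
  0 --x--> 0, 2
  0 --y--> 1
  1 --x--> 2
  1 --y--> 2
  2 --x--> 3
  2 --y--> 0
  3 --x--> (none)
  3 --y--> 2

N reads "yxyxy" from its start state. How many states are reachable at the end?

Start: {0}
read y: {1}
read x: {2}
read y: {0}
read x: {0, 2}
read y: {0, 1}
Final reachable set {0, 1} has 2 states.

2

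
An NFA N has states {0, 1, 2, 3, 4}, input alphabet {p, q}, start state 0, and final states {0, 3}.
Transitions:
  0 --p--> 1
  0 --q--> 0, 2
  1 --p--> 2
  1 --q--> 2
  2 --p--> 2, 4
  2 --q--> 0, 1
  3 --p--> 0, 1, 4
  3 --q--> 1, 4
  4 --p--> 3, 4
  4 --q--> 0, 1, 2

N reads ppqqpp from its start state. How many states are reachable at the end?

3

Start: {0}
read p: {1}
read p: {2}
read q: {0, 1}
read q: {0, 2}
read p: {1, 2, 4}
read p: {2, 3, 4}
Final reachable set {2, 3, 4} has 3 states.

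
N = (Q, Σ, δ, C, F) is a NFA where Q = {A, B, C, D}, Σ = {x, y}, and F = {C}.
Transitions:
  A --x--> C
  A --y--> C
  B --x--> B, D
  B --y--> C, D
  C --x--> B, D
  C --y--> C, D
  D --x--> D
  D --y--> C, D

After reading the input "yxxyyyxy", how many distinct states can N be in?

2

Start: {C}
read y: {C, D}
read x: {B, D}
read x: {B, D}
read y: {C, D}
read y: {C, D}
read y: {C, D}
read x: {B, D}
read y: {C, D}
Final reachable set {C, D} has 2 states.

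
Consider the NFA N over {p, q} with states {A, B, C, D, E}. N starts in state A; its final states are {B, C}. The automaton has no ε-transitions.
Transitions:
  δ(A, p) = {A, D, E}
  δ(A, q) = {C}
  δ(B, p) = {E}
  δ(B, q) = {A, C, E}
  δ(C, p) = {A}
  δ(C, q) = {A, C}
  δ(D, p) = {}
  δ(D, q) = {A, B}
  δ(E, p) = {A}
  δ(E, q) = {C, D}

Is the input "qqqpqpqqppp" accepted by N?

rejected

Start: {A}
read q: {C}
read q: {A, C}
read q: {A, C}
read p: {A, D, E}
read q: {A, B, C, D}
read p: {A, D, E}
read q: {A, B, C, D}
read q: {A, B, C, E}
read p: {A, D, E}
read p: {A, D, E}
read p: {A, D, E}
Reachable ∩ accepting = {} — empty.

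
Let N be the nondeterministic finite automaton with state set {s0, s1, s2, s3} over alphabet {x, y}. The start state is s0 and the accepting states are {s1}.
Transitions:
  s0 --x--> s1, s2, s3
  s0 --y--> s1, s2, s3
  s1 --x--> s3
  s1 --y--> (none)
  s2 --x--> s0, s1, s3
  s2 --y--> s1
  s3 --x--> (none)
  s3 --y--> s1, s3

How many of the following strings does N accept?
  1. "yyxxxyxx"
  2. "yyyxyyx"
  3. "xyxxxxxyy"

"yyxxxyxx": rejected
"yyyxyyx": rejected
"xyxxxxxyy": rejected

0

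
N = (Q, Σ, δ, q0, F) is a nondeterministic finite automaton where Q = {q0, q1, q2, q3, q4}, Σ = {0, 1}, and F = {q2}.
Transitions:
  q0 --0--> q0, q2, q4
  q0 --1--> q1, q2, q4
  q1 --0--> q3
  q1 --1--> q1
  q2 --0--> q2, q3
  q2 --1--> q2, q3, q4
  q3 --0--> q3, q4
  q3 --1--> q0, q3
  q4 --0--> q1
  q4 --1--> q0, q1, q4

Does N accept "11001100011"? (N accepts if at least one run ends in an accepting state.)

Start: {q0}
read 1: {q1, q2, q4}
read 1: {q0, q1, q2, q3, q4}
read 0: {q0, q1, q2, q3, q4}
read 0: {q0, q1, q2, q3, q4}
read 1: {q0, q1, q2, q3, q4}
read 1: {q0, q1, q2, q3, q4}
read 0: {q0, q1, q2, q3, q4}
read 0: {q0, q1, q2, q3, q4}
read 0: {q0, q1, q2, q3, q4}
read 1: {q0, q1, q2, q3, q4}
read 1: {q0, q1, q2, q3, q4}
Reachable ∩ accepting = {q2} — nonempty.

accepted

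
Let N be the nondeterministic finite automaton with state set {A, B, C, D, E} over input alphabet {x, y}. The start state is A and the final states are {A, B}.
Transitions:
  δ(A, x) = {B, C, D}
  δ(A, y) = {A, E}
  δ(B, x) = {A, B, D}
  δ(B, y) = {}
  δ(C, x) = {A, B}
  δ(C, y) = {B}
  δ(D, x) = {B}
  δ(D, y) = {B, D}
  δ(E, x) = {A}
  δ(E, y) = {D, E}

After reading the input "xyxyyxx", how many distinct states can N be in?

4

Start: {A}
read x: {B, C, D}
read y: {B, D}
read x: {A, B, D}
read y: {A, B, D, E}
read y: {A, B, D, E}
read x: {A, B, C, D}
read x: {A, B, C, D}
Final reachable set {A, B, C, D} has 4 states.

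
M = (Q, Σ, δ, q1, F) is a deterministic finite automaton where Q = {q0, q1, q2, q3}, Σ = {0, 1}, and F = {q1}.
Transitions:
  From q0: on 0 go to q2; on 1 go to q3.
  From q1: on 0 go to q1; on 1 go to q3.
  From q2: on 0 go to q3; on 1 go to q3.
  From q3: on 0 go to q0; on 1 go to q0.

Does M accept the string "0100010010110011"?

q1 --0--> q1
q1 --1--> q3
q3 --0--> q0
q0 --0--> q2
q2 --0--> q3
q3 --1--> q0
q0 --0--> q2
q2 --0--> q3
q3 --1--> q0
q0 --0--> q2
q2 --1--> q3
q3 --1--> q0
q0 --0--> q2
q2 --0--> q3
q3 --1--> q0
q0 --1--> q3
End in state q3, which is not an accepting state.

rejected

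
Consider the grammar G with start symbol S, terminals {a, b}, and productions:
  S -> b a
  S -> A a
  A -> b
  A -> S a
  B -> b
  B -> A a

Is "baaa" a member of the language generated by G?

S ⇒ Aa ⇒ Saa ⇒ baaa

yes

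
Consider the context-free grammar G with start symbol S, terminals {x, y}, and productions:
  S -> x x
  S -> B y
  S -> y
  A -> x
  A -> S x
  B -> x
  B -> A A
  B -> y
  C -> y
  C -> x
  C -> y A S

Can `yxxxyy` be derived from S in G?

no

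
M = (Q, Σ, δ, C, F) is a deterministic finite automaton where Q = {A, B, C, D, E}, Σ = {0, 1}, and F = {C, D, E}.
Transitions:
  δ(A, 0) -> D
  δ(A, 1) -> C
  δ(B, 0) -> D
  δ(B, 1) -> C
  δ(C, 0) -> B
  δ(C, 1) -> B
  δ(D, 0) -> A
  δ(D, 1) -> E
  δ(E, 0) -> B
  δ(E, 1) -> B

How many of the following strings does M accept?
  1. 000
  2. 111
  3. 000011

0

000: rejected
111: rejected
000011: rejected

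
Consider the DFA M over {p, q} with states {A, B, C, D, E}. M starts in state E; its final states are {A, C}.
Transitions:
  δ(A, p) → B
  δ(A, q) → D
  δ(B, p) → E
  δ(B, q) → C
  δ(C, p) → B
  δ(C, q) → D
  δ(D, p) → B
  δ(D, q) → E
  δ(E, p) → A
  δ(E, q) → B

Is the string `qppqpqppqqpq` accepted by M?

accepted

E --q--> B
B --p--> E
E --p--> A
A --q--> D
D --p--> B
B --q--> C
C --p--> B
B --p--> E
E --q--> B
B --q--> C
C --p--> B
B --q--> C
End in state C, which is an accepting state.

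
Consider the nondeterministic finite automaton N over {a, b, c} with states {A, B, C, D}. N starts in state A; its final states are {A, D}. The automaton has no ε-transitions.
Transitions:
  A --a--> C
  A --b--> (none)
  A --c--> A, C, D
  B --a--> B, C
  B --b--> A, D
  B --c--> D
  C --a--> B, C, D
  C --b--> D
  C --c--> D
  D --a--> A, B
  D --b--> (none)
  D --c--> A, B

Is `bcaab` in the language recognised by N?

Start: {A}
read b: {}
The reachable set is empty and stays empty for the remaining 4 symbols.
Reachable ∩ accepting = {} — empty.

rejected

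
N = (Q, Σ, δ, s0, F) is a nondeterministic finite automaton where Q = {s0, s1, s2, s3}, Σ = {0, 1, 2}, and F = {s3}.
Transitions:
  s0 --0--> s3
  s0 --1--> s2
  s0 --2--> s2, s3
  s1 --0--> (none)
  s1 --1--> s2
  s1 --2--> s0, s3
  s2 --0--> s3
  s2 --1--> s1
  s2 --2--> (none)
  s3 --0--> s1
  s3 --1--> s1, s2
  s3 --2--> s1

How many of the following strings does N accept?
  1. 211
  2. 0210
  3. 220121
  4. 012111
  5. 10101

211: rejected
0210: accepted
220121: rejected
012111: rejected
10101: rejected

1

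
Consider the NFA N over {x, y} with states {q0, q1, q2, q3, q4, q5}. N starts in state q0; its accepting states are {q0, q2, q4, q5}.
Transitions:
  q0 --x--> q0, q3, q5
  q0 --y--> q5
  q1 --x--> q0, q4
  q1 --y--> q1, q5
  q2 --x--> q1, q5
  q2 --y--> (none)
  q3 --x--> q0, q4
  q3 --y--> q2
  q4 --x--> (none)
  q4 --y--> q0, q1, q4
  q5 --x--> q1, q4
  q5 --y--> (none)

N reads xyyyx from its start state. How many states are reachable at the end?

Start: {q0}
read x: {q0, q3, q5}
read y: {q2, q5}
read y: {}
The reachable set is empty and stays empty for the remaining 2 symbols.
Final reachable set {} has 0 states.

0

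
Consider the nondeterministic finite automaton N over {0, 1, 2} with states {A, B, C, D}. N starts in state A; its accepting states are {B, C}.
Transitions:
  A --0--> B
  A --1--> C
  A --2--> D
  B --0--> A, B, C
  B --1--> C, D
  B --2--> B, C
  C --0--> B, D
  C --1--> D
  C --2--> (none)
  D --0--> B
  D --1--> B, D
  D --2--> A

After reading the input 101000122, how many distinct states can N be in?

3

Start: {A}
read 1: {C}
read 0: {B, D}
read 1: {B, C, D}
read 0: {A, B, C, D}
read 0: {A, B, C, D}
read 0: {A, B, C, D}
read 1: {B, C, D}
read 2: {A, B, C}
read 2: {B, C, D}
Final reachable set {B, C, D} has 3 states.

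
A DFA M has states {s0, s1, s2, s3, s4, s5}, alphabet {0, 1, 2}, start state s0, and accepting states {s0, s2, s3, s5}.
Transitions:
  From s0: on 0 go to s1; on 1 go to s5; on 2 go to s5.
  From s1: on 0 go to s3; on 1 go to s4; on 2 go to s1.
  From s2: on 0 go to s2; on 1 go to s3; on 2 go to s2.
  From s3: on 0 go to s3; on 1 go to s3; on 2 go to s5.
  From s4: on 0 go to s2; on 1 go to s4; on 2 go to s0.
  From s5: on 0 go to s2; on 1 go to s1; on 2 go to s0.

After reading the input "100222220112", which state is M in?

s5

s0 --1--> s5
s5 --0--> s2
s2 --0--> s2
s2 --2--> s2
s2 --2--> s2
s2 --2--> s2
s2 --2--> s2
s2 --2--> s2
s2 --0--> s2
s2 --1--> s3
s3 --1--> s3
s3 --2--> s5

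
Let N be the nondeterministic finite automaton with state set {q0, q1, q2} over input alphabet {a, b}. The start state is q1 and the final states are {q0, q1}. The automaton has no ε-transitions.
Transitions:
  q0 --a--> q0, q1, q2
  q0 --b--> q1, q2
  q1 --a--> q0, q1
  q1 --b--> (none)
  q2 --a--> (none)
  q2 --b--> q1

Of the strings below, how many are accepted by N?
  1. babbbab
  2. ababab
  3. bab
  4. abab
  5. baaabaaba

2

babbbab: rejected
ababab: accepted
bab: rejected
abab: accepted
baaabaaba: rejected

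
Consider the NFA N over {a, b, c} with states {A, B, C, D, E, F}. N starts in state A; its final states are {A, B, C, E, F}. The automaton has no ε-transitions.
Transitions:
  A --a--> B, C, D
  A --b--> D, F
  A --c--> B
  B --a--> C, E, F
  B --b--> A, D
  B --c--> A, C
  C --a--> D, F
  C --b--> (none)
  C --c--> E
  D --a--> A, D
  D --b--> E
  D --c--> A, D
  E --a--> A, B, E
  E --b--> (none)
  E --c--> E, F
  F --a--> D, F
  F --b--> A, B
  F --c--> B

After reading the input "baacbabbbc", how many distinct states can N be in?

Start: {A}
read b: {D, F}
read a: {A, D, F}
read a: {A, B, C, D, F}
read c: {A, B, C, D, E}
read b: {A, D, E, F}
read a: {A, B, C, D, E, F}
read b: {A, B, D, E, F}
read b: {A, B, D, E, F}
read b: {A, B, D, E, F}
read c: {A, B, C, D, E, F}
Final reachable set {A, B, C, D, E, F} has 6 states.

6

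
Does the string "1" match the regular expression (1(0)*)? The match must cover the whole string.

Split as 1·ε: 1 matches 1 and (0)* matches ε.

yes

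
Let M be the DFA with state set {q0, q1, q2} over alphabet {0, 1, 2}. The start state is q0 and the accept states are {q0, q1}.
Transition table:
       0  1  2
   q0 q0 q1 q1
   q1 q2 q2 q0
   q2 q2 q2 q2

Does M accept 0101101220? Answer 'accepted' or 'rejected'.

rejected

q0 --0--> q0
q0 --1--> q1
q1 --0--> q2
q2 --1--> q2
q2 --1--> q2
q2 --0--> q2
q2 --1--> q2
q2 --2--> q2
q2 --2--> q2
q2 --0--> q2
End in state q2, which is not an accepting state.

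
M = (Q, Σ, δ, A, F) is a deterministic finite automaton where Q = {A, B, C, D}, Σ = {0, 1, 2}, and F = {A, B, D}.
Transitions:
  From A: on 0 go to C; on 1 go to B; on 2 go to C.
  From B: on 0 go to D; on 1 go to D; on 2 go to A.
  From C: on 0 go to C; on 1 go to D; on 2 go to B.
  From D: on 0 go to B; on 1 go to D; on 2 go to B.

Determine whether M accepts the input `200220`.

A --2--> C
C --0--> C
C --0--> C
C --2--> B
B --2--> A
A --0--> C
End in state C, which is not an accepting state.

rejected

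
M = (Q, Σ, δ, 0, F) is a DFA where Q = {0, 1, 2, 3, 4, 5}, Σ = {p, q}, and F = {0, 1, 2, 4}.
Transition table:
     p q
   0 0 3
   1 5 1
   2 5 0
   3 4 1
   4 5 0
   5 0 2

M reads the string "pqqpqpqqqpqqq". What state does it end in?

0 --p--> 0
0 --q--> 3
3 --q--> 1
1 --p--> 5
5 --q--> 2
2 --p--> 5
5 --q--> 2
2 --q--> 0
0 --q--> 3
3 --p--> 4
4 --q--> 0
0 --q--> 3
3 --q--> 1

1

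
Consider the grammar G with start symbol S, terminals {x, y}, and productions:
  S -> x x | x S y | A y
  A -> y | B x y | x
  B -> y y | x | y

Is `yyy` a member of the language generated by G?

no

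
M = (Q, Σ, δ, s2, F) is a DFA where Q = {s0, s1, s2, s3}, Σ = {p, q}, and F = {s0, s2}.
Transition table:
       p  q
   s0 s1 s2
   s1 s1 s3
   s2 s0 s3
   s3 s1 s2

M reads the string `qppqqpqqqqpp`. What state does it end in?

s2 --q--> s3
s3 --p--> s1
s1 --p--> s1
s1 --q--> s3
s3 --q--> s2
s2 --p--> s0
s0 --q--> s2
s2 --q--> s3
s3 --q--> s2
s2 --q--> s3
s3 --p--> s1
s1 --p--> s1

s1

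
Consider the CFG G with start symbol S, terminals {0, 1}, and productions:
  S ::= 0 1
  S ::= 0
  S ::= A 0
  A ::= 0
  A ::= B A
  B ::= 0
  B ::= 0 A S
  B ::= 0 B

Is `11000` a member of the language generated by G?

no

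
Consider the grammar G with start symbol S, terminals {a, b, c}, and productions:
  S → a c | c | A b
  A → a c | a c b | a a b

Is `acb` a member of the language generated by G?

yes

S ⇒ Ab ⇒ acb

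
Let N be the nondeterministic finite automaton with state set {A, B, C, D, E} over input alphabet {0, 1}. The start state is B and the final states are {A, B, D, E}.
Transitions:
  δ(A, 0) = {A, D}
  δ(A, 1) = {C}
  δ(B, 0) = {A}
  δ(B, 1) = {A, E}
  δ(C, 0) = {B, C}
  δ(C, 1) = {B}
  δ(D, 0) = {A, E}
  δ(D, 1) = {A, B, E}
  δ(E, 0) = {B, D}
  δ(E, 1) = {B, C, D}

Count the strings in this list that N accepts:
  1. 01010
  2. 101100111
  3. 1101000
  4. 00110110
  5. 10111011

01010: accepted
101100111: accepted
1101000: accepted
00110110: accepted
10111011: accepted

5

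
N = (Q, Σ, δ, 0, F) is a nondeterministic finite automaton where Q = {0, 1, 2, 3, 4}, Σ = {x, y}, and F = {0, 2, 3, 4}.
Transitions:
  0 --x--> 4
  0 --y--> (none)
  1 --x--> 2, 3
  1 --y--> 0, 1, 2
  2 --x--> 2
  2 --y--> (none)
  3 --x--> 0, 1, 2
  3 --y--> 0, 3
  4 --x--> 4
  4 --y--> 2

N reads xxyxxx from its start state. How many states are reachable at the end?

Start: {0}
read x: {4}
read x: {4}
read y: {2}
read x: {2}
read x: {2}
read x: {2}
Final reachable set {2} has 1 state.

1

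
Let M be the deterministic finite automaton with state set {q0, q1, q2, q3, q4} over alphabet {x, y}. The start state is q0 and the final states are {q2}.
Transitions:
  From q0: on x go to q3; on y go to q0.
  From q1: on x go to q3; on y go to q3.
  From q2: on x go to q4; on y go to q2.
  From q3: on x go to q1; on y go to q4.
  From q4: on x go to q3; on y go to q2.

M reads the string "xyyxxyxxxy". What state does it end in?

q4

q0 --x--> q3
q3 --y--> q4
q4 --y--> q2
q2 --x--> q4
q4 --x--> q3
q3 --y--> q4
q4 --x--> q3
q3 --x--> q1
q1 --x--> q3
q3 --y--> q4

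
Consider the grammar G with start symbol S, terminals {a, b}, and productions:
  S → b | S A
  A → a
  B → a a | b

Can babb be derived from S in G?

no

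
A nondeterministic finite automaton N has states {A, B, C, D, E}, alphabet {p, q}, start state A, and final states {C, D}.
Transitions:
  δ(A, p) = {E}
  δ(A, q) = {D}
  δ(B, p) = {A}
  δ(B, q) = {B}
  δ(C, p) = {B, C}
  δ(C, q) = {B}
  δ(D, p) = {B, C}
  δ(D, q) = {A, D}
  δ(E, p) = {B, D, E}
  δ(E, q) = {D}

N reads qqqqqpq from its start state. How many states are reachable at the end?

Start: {A}
read q: {D}
read q: {A, D}
read q: {A, D}
read q: {A, D}
read q: {A, D}
read p: {B, C, E}
read q: {B, D}
Final reachable set {B, D} has 2 states.

2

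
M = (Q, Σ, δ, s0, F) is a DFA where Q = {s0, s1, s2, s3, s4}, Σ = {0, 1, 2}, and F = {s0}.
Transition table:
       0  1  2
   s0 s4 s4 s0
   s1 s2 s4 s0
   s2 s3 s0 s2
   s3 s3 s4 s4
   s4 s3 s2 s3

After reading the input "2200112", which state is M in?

s0 --2--> s0
s0 --2--> s0
s0 --0--> s4
s4 --0--> s3
s3 --1--> s4
s4 --1--> s2
s2 --2--> s2

s2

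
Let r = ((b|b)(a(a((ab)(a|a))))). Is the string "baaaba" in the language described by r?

Split as b·aaaba: (b|b) matches b and (a(a((ab)(a|a)))) matches aaaba.

yes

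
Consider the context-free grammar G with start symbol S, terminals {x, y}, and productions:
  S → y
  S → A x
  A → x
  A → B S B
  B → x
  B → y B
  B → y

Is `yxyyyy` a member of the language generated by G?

no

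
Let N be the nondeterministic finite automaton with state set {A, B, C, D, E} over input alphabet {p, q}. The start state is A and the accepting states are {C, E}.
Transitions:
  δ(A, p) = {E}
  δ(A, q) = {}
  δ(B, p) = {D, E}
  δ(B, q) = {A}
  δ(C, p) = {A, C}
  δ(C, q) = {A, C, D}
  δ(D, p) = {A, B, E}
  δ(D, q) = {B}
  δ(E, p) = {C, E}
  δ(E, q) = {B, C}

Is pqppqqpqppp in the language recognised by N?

accepted

Start: {A}
read p: {E}
read q: {B, C}
read p: {A, C, D, E}
read p: {A, B, C, E}
read q: {A, B, C, D}
read q: {A, B, C, D}
read p: {A, B, C, D, E}
read q: {A, B, C, D}
read p: {A, B, C, D, E}
read p: {A, B, C, D, E}
read p: {A, B, C, D, E}
Reachable ∩ accepting = {C, E} — nonempty.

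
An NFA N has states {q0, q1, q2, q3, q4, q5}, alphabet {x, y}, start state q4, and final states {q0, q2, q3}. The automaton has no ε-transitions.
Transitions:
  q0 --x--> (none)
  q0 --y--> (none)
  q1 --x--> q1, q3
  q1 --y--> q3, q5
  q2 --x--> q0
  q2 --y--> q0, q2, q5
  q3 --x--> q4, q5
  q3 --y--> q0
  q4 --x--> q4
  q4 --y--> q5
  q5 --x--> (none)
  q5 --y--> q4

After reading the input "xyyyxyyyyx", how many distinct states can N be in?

Start: {q4}
read x: {q4}
read y: {q5}
read y: {q4}
read y: {q5}
read x: {}
The reachable set is empty and stays empty for the remaining 5 symbols.
Final reachable set {} has 0 states.

0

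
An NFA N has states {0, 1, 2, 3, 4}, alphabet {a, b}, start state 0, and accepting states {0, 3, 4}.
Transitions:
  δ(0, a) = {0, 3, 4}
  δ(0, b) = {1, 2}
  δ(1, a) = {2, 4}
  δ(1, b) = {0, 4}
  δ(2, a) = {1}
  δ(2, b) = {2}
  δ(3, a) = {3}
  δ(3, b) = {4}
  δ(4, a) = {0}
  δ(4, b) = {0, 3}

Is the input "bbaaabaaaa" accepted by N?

Start: {0}
read b: {1, 2}
read b: {0, 2, 4}
read a: {0, 1, 3, 4}
read a: {0, 2, 3, 4}
read a: {0, 1, 3, 4}
read b: {0, 1, 2, 3, 4}
read a: {0, 1, 2, 3, 4}
read a: {0, 1, 2, 3, 4}
read a: {0, 1, 2, 3, 4}
read a: {0, 1, 2, 3, 4}
Reachable ∩ accepting = {0, 3, 4} — nonempty.

accepted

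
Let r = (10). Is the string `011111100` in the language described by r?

no

No split of 011111100 into u·v has 1 matching u and 0 matching v.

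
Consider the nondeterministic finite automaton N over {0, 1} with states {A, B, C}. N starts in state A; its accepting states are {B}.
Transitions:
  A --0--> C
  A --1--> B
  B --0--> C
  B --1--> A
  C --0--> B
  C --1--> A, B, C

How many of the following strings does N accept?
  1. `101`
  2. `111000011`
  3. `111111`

`101`: accepted
`111000011`: accepted
`111111`: rejected

2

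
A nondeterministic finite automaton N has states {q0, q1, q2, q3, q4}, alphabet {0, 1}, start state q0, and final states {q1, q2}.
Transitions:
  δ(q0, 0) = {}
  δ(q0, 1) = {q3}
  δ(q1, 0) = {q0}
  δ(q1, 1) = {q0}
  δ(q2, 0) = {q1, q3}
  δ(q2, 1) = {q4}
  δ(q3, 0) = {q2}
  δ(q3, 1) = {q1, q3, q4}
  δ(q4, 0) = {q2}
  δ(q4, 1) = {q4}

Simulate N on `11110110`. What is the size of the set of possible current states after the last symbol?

2

Start: {q0}
read 1: {q3}
read 1: {q1, q3, q4}
read 1: {q0, q1, q3, q4}
read 1: {q0, q1, q3, q4}
read 0: {q0, q2}
read 1: {q3, q4}
read 1: {q1, q3, q4}
read 0: {q0, q2}
Final reachable set {q0, q2} has 2 states.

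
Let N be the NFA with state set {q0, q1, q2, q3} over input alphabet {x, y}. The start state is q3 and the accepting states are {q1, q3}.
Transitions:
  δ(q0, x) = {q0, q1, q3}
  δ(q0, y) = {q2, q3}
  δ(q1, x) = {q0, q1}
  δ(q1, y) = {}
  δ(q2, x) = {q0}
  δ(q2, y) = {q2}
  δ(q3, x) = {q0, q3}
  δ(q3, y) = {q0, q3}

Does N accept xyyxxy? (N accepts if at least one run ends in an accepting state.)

Start: {q3}
read x: {q0, q3}
read y: {q0, q2, q3}
read y: {q0, q2, q3}
read x: {q0, q1, q3}
read x: {q0, q1, q3}
read y: {q0, q2, q3}
Reachable ∩ accepting = {q3} — nonempty.

accepted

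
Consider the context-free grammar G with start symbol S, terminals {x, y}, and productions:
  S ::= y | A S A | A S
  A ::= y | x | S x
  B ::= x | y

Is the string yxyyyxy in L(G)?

S ⇒ ASA ⇒ SxSA ⇒ yxSA ⇒ yxASAA ⇒ yxySAA ⇒ yxyASAA ⇒ yxyySAA ⇒ yxyyyAA ⇒ yxyyyxA ⇒ yxyyyxy

yes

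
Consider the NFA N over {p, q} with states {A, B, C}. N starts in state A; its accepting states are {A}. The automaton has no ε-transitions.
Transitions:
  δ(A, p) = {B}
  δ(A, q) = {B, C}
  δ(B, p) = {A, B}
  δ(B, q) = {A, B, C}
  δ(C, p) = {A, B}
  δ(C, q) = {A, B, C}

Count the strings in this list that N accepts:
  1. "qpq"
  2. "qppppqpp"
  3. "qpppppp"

"qpq": accepted
"qppppqpp": accepted
"qpppppp": accepted

3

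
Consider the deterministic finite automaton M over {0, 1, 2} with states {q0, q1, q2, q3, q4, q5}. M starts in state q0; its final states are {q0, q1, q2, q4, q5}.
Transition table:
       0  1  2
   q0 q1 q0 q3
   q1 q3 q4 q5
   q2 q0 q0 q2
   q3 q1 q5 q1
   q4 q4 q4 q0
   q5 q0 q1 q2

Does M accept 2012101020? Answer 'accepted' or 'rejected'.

q0 --2--> q3
q3 --0--> q1
q1 --1--> q4
q4 --2--> q0
q0 --1--> q0
q0 --0--> q1
q1 --1--> q4
q4 --0--> q4
q4 --2--> q0
q0 --0--> q1
End in state q1, which is an accepting state.

accepted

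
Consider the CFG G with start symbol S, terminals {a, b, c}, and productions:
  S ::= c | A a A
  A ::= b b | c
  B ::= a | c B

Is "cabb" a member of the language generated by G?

S ⇒ AaA ⇒ caA ⇒ cabb

yes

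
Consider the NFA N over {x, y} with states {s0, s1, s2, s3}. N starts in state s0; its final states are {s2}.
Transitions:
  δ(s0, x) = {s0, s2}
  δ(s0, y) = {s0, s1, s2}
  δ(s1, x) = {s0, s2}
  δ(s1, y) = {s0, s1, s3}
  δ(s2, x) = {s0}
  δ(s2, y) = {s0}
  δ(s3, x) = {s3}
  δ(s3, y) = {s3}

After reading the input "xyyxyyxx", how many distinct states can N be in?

Start: {s0}
read x: {s0, s2}
read y: {s0, s1, s2}
read y: {s0, s1, s2, s3}
read x: {s0, s2, s3}
read y: {s0, s1, s2, s3}
read y: {s0, s1, s2, s3}
read x: {s0, s2, s3}
read x: {s0, s2, s3}
Final reachable set {s0, s2, s3} has 3 states.

3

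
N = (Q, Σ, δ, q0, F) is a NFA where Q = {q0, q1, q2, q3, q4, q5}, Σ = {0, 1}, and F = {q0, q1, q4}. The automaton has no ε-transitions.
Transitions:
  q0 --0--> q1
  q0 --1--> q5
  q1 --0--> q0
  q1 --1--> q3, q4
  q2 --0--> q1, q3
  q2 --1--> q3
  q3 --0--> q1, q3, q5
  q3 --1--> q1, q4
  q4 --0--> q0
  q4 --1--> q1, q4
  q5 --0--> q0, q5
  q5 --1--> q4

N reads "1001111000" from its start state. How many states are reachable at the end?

Start: {q0}
read 1: {q5}
read 0: {q0, q5}
read 0: {q0, q1, q5}
read 1: {q3, q4, q5}
read 1: {q1, q4}
read 1: {q1, q3, q4}
read 1: {q1, q3, q4}
read 0: {q0, q1, q3, q5}
read 0: {q0, q1, q3, q5}
read 0: {q0, q1, q3, q5}
Final reachable set {q0, q1, q3, q5} has 4 states.

4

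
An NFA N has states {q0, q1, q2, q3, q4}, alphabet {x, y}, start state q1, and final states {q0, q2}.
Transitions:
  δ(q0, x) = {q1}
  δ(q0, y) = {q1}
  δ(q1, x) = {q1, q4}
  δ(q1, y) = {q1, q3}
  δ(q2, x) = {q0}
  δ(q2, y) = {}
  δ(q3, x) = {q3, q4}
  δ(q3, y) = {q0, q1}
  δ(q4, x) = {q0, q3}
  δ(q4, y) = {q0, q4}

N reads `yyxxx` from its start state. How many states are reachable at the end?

Start: {q1}
read y: {q1, q3}
read y: {q0, q1, q3}
read x: {q1, q3, q4}
read x: {q0, q1, q3, q4}
read x: {q0, q1, q3, q4}
Final reachable set {q0, q1, q3, q4} has 4 states.

4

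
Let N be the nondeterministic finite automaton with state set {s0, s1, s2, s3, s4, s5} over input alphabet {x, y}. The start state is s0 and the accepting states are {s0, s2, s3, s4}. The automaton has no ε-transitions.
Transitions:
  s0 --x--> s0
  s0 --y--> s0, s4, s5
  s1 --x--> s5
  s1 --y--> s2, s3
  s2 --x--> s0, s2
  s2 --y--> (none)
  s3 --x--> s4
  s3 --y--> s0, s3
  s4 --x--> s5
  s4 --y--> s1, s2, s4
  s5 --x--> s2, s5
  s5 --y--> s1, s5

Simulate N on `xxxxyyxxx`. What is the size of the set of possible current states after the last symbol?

3

Start: {s0}
read x: {s0}
read x: {s0}
read x: {s0}
read x: {s0}
read y: {s0, s4, s5}
read y: {s0, s1, s2, s4, s5}
read x: {s0, s2, s5}
read x: {s0, s2, s5}
read x: {s0, s2, s5}
Final reachable set {s0, s2, s5} has 3 states.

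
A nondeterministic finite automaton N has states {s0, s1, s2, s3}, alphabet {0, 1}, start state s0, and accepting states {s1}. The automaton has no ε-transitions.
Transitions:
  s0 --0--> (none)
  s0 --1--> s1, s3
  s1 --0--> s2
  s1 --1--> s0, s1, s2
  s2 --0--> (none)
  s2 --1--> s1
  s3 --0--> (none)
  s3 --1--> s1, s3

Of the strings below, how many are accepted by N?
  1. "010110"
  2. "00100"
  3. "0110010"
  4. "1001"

"010110": rejected
"00100": rejected
"0110010": rejected
"1001": rejected

0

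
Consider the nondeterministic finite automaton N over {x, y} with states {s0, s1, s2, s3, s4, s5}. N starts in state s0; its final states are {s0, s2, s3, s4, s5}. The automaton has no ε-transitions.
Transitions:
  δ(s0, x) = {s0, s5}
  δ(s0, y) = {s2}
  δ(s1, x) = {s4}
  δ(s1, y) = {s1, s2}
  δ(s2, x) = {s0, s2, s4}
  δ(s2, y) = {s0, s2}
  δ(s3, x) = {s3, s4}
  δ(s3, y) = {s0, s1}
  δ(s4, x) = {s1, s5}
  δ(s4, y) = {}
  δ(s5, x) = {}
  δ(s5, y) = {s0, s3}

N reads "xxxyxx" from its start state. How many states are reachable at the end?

Start: {s0}
read x: {s0, s5}
read x: {s0, s5}
read x: {s0, s5}
read y: {s0, s2, s3}
read x: {s0, s2, s3, s4, s5}
read x: {s0, s1, s2, s3, s4, s5}
Final reachable set {s0, s1, s2, s3, s4, s5} has 6 states.

6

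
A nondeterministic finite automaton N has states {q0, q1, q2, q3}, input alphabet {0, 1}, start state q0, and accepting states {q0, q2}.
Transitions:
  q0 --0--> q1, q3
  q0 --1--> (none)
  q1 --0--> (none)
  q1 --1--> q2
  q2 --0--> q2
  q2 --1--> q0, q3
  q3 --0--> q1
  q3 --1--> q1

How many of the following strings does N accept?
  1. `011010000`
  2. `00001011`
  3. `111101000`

1

`011010000`: accepted
`00001011`: rejected
`111101000`: rejected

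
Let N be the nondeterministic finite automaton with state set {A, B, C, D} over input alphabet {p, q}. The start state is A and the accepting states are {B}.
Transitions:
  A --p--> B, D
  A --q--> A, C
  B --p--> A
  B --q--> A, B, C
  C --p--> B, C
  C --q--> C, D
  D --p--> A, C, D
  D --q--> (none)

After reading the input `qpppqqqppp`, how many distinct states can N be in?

4

Start: {A}
read q: {A, C}
read p: {B, C, D}
read p: {A, B, C, D}
read p: {A, B, C, D}
read q: {A, B, C, D}
read q: {A, B, C, D}
read q: {A, B, C, D}
read p: {A, B, C, D}
read p: {A, B, C, D}
read p: {A, B, C, D}
Final reachable set {A, B, C, D} has 4 states.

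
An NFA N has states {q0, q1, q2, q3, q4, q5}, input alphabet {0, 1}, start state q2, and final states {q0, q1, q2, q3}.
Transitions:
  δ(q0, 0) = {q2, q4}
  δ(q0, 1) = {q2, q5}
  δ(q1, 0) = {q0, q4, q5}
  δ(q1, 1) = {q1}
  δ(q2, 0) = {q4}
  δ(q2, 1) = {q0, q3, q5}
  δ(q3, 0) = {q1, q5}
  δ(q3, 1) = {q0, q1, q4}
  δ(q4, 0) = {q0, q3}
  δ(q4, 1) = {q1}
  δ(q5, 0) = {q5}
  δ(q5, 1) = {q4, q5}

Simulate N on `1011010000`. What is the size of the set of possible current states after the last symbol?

6

Start: {q2}
read 1: {q0, q3, q5}
read 0: {q1, q2, q4, q5}
read 1: {q0, q1, q3, q4, q5}
read 1: {q0, q1, q2, q4, q5}
read 0: {q0, q2, q3, q4, q5}
read 1: {q0, q1, q2, q3, q4, q5}
read 0: {q0, q1, q2, q3, q4, q5}
read 0: {q0, q1, q2, q3, q4, q5}
read 0: {q0, q1, q2, q3, q4, q5}
read 0: {q0, q1, q2, q3, q4, q5}
Final reachable set {q0, q1, q2, q3, q4, q5} has 6 states.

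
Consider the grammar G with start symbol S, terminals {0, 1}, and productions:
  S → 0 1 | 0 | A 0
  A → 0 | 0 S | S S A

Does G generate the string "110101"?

no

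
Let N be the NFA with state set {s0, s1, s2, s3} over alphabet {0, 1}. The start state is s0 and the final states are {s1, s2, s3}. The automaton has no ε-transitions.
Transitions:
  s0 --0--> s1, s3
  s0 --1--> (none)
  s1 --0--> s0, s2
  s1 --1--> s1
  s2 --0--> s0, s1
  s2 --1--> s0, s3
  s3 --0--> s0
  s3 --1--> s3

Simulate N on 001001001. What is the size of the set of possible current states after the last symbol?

3

Start: {s0}
read 0: {s1, s3}
read 0: {s0, s2}
read 1: {s0, s3}
read 0: {s0, s1, s3}
read 0: {s0, s1, s2, s3}
read 1: {s0, s1, s3}
read 0: {s0, s1, s2, s3}
read 0: {s0, s1, s2, s3}
read 1: {s0, s1, s3}
Final reachable set {s0, s1, s3} has 3 states.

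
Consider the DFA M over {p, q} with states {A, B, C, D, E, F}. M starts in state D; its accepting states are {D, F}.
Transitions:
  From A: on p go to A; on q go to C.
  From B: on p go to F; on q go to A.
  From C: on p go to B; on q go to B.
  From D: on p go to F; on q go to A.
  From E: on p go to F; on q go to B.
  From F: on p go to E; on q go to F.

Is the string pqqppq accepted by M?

D --p--> F
F --q--> F
F --q--> F
F --p--> E
E --p--> F
F --q--> F
End in state F, which is an accepting state.

accepted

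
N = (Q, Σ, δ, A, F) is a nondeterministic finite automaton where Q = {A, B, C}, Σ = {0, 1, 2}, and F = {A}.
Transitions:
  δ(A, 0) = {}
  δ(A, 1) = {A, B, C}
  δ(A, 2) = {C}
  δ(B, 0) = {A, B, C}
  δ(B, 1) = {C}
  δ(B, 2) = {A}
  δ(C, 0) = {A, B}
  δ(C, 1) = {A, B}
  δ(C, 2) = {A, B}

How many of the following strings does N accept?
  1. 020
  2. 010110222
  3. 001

020: rejected
010110222: rejected
001: rejected

0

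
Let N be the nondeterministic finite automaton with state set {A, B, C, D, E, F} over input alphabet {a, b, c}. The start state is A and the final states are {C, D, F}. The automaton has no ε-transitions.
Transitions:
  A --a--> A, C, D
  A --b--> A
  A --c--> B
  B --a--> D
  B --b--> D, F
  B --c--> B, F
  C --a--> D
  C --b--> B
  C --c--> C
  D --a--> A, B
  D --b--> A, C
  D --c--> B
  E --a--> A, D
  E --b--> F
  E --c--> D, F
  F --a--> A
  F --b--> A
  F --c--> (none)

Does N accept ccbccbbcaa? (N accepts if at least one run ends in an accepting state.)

Start: {A}
read c: {B}
read c: {B, F}
read b: {A, D, F}
read c: {B}
read c: {B, F}
read b: {A, D, F}
read b: {A, C}
read c: {B, C}
read a: {D}
read a: {A, B}
Reachable ∩ accepting = {} — empty.

rejected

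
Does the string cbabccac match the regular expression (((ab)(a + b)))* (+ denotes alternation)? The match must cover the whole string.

no

cbabccac cannot be split into zero or more pieces each matching ((ab)(a+b)).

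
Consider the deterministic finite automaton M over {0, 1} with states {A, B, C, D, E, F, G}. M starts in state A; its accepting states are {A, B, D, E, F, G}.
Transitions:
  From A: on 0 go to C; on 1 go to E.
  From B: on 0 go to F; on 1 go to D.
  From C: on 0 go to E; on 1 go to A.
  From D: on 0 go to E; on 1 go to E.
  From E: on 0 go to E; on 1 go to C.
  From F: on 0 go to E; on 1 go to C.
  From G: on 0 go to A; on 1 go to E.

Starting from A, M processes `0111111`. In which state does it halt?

C

A --0--> C
C --1--> A
A --1--> E
E --1--> C
C --1--> A
A --1--> E
E --1--> C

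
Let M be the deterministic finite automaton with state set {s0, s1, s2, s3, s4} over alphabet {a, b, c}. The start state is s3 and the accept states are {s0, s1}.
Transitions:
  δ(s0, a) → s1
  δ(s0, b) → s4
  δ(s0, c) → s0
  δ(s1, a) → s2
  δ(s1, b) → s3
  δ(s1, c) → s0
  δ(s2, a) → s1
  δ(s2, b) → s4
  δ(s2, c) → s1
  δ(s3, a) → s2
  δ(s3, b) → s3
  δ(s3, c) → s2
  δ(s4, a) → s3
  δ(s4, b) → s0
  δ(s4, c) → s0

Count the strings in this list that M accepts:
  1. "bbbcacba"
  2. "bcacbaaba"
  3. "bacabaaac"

1

"bbbcacba": rejected
"bcacbaaba": rejected
"bacabaaac": accepted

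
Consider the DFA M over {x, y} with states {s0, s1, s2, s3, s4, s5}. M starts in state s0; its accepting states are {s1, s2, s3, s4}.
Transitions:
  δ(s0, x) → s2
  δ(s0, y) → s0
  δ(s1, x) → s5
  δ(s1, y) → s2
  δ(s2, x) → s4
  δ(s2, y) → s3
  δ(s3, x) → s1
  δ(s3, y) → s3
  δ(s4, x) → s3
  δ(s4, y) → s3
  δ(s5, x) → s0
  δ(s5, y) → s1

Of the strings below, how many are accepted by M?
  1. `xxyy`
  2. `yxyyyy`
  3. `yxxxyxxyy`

`xxyy`: accepted
`yxyyyy`: accepted
`yxxxyxxyy`: accepted

3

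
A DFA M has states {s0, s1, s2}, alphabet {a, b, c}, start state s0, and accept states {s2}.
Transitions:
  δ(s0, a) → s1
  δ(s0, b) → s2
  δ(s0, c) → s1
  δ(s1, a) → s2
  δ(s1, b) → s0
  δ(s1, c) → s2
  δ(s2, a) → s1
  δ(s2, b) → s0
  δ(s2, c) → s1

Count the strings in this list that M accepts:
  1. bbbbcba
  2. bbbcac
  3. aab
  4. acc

bbbbcba: rejected
bbbcac: rejected
aab: rejected
acc: rejected

0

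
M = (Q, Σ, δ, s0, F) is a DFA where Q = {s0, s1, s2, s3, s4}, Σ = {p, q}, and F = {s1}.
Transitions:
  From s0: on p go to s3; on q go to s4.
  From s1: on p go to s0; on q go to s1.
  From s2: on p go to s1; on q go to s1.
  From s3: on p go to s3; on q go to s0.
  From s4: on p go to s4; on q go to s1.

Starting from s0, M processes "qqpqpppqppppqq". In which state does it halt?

s0 --q--> s4
s4 --q--> s1
s1 --p--> s0
s0 --q--> s4
s4 --p--> s4
s4 --p--> s4
s4 --p--> s4
s4 --q--> s1
s1 --p--> s0
s0 --p--> s3
s3 --p--> s3
s3 --p--> s3
s3 --q--> s0
s0 --q--> s4

s4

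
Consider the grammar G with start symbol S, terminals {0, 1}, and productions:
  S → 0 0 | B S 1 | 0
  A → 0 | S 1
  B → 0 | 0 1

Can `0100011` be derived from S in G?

S ⇒ BS1 ⇒ 01S1 ⇒ 01BS11 ⇒ 010S11 ⇒ 0100011

yes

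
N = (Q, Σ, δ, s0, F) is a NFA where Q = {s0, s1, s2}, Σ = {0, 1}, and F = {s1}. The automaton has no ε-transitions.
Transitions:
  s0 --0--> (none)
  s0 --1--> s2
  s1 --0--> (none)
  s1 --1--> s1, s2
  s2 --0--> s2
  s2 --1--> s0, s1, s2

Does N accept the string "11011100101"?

Start: {s0}
read 1: {s2}
read 1: {s0, s1, s2}
read 0: {s2}
read 1: {s0, s1, s2}
read 1: {s0, s1, s2}
read 1: {s0, s1, s2}
read 0: {s2}
read 0: {s2}
read 1: {s0, s1, s2}
read 0: {s2}
read 1: {s0, s1, s2}
Reachable ∩ accepting = {s1} — nonempty.

accepted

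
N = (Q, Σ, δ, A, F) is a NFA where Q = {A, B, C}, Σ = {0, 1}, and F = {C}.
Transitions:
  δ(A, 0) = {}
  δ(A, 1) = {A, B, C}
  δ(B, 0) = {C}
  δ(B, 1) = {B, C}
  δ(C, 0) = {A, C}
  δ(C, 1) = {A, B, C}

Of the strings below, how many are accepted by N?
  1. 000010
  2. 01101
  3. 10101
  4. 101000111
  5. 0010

000010: rejected
01101: rejected
10101: accepted
101000111: accepted
0010: rejected

2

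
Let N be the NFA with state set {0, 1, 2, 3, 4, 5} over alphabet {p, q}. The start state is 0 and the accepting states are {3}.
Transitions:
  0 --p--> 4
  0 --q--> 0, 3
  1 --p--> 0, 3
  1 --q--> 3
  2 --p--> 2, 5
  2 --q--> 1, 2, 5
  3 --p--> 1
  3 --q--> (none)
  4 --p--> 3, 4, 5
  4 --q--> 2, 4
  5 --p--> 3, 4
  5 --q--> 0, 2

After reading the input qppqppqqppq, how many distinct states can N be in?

6

Start: {0}
read q: {0, 3}
read p: {1, 4}
read p: {0, 3, 4, 5}
read q: {0, 2, 3, 4}
read p: {1, 2, 3, 4, 5}
read p: {0, 1, 2, 3, 4, 5}
read q: {0, 1, 2, 3, 4, 5}
read q: {0, 1, 2, 3, 4, 5}
read p: {0, 1, 2, 3, 4, 5}
read p: {0, 1, 2, 3, 4, 5}
read q: {0, 1, 2, 3, 4, 5}
Final reachable set {0, 1, 2, 3, 4, 5} has 6 states.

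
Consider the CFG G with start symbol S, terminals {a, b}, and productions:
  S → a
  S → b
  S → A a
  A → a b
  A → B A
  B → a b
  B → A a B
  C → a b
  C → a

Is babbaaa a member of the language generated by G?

no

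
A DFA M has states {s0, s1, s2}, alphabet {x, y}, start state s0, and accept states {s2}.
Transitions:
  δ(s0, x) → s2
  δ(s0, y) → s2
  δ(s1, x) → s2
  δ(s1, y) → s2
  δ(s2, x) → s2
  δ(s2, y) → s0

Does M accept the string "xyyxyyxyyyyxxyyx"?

accepted

s0 --x--> s2
s2 --y--> s0
s0 --y--> s2
s2 --x--> s2
s2 --y--> s0
s0 --y--> s2
s2 --x--> s2
s2 --y--> s0
s0 --y--> s2
s2 --y--> s0
s0 --y--> s2
s2 --x--> s2
s2 --x--> s2
s2 --y--> s0
s0 --y--> s2
s2 --x--> s2
End in state s2, which is an accepting state.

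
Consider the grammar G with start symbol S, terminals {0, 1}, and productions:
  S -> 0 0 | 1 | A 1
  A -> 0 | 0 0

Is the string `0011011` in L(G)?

no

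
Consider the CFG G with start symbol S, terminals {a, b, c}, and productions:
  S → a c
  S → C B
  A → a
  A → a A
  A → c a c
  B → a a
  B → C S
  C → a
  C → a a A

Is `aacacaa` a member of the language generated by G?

yes

S ⇒ CB ⇒ aaAB ⇒ aacacB ⇒ aacacaa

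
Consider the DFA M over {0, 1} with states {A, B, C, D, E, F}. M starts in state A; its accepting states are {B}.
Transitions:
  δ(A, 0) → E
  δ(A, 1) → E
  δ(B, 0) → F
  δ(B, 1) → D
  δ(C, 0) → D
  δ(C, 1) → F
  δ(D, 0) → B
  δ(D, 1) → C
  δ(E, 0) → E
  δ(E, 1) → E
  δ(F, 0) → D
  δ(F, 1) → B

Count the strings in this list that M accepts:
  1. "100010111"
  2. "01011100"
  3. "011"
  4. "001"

"100010111": rejected
"01011100": rejected
"011": rejected
"001": rejected

0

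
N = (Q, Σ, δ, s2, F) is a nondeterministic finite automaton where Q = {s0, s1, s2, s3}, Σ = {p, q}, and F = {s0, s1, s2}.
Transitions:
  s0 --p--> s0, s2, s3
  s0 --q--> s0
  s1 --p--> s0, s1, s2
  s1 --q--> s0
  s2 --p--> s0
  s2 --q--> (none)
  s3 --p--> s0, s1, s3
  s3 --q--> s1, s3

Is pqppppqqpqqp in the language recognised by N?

Start: {s2}
read p: {s0}
read q: {s0}
read p: {s0, s2, s3}
read p: {s0, s1, s2, s3}
read p: {s0, s1, s2, s3}
read p: {s0, s1, s2, s3}
read q: {s0, s1, s3}
read q: {s0, s1, s3}
read p: {s0, s1, s2, s3}
read q: {s0, s1, s3}
read q: {s0, s1, s3}
read p: {s0, s1, s2, s3}
Reachable ∩ accepting = {s0, s1, s2} — nonempty.

accepted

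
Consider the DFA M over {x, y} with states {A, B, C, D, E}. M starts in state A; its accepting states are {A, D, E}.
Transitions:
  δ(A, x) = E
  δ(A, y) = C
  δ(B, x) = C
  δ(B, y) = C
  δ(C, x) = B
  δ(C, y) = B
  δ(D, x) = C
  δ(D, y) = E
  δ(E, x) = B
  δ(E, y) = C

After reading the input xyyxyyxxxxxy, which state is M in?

A --x--> E
E --y--> C
C --y--> B
B --x--> C
C --y--> B
B --y--> C
C --x--> B
B --x--> C
C --x--> B
B --x--> C
C --x--> B
B --y--> C

C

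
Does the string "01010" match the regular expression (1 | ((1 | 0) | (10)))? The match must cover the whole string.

Neither 1 nor ((1|0)|(10)) matches 01010.

no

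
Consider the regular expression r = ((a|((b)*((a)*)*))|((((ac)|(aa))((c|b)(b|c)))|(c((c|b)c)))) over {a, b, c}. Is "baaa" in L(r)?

The left alternative (a|((b)*((a)*)*)) matches baaa.

yes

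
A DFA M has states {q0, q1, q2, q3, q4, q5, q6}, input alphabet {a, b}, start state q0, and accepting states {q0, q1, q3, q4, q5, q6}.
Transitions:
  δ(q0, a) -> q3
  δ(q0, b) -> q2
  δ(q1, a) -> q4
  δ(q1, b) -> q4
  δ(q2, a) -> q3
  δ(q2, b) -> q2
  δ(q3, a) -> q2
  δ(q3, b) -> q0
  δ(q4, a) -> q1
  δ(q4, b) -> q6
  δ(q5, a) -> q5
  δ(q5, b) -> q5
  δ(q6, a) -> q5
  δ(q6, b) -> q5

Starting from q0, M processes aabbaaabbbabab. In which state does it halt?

q0

q0 --a--> q3
q3 --a--> q2
q2 --b--> q2
q2 --b--> q2
q2 --a--> q3
q3 --a--> q2
q2 --a--> q3
q3 --b--> q0
q0 --b--> q2
q2 --b--> q2
q2 --a--> q3
q3 --b--> q0
q0 --a--> q3
q3 --b--> q0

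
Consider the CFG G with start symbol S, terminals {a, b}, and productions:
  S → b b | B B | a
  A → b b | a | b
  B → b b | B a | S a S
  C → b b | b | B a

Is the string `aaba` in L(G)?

no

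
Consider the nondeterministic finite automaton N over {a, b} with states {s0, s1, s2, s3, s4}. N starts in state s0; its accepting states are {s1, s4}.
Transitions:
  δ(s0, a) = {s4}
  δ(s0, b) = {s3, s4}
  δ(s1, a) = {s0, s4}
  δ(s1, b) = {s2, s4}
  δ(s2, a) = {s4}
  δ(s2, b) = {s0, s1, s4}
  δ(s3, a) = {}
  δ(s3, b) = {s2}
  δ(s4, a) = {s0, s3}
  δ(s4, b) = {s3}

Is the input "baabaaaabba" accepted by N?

rejected

Start: {s0}
read b: {s3, s4}
read a: {s0, s3}
read a: {s4}
read b: {s3}
read a: {}
The reachable set is empty and stays empty for the remaining 6 symbols.
Reachable ∩ accepting = {} — empty.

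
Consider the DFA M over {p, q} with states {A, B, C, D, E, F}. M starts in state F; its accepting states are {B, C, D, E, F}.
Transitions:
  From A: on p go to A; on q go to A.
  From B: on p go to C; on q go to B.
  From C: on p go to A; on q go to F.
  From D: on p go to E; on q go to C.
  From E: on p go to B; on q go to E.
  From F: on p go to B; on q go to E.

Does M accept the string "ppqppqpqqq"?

F --p--> B
B --p--> C
C --q--> F
F --p--> B
B --p--> C
C --q--> F
F --p--> B
B --q--> B
B --q--> B
B --q--> B
End in state B, which is an accepting state.

accepted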